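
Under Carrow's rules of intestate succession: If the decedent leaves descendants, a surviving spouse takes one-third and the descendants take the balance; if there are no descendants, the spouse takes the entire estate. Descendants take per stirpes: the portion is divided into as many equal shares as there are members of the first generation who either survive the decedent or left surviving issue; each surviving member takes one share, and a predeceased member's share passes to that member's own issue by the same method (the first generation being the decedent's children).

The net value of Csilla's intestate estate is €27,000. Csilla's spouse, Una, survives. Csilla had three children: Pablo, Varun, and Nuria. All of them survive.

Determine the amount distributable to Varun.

Una takes one-third of €27,000 = €9,000. The remaining €18,000 passes to the descendants.
The descendants' portion (€18,000) is divided into 3 shares of €6,000: Pablo, Varun, and Nuria each take €6,000.

Varun receives €6,000.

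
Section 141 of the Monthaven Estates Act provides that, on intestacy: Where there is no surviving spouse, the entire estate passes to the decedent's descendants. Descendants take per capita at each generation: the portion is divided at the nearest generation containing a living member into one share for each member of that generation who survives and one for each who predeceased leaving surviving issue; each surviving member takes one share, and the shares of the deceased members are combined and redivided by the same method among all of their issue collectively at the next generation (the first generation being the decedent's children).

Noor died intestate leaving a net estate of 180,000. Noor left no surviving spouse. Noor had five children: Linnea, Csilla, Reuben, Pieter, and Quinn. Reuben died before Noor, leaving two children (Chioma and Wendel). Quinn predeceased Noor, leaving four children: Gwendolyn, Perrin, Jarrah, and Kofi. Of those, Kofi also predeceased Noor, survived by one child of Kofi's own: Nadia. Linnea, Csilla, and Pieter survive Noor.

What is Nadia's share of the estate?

The entire 180,000 passes to the descendants.
That amount (180,000) is divided at the children's generation into 5 shares of 36,000. Linnea, Csilla, and Pieter each take 36,000. The 2 shares of the deceased (Reuben and Quinn) are combined into a pool of 72,000.
That pool (72,000) is divided at the grandchildren's generation into 6 shares of 12,000. Chioma, Wendel, Gwendolyn, Perrin, and Jarrah each take 12,000. The remaining share for the deceased Kofi (12,000) is carried to the next generation.
That pool (12,000) passes entirely to Nadia, the sole taker at the great-grandchildren's generation.

Nadia receives 12,000.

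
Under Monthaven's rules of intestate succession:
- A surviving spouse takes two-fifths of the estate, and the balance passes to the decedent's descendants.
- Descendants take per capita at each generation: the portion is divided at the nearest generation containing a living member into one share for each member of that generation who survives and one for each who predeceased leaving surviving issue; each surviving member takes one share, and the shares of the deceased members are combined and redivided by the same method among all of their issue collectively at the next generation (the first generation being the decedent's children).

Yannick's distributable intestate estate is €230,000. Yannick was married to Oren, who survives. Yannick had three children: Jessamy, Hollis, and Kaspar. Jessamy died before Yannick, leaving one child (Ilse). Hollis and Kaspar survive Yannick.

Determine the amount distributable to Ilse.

Oren takes two-fifths of €230,000 = €92,000. The remaining €138,000 passes to the descendants.
The descendants' portion (€138,000) is divided at the children's generation into 3 shares of €46,000. Hollis and Kaspar each take €46,000. The remaining share for the deceased Jessamy (€46,000) is carried to the next generation.
That pool (€46,000) passes entirely to Ilse, the sole taker at the grandchildren's generation.

Ilse receives €46,000.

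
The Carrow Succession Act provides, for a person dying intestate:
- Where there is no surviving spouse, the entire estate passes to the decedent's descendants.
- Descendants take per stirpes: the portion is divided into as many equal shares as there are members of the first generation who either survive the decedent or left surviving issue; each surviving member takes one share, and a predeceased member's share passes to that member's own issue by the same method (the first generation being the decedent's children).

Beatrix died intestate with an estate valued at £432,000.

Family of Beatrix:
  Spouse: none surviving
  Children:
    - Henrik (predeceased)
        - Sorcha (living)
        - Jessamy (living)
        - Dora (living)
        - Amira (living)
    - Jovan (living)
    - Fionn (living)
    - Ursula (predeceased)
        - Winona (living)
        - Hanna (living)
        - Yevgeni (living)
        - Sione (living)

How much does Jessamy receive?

The entire £432,000 passes to the descendants.
That amount (£432,000) is divided into 4 shares of £108,000: Jovan and Fionn each take £108,000; Henrik's £108,000 share passes to Henrik's issue; Ursula's £108,000 share passes to Ursula's issue.
Henrik's share (£108,000) is divided into 4 shares of £27,000: Sorcha, Jessamy, Dora, and Amira each take £27,000.
Ursula's share (£108,000) is divided into 4 shares of £27,000: Winona, Hanna, Yevgeni, and Sione each take £27,000.

Jessamy receives £27,000.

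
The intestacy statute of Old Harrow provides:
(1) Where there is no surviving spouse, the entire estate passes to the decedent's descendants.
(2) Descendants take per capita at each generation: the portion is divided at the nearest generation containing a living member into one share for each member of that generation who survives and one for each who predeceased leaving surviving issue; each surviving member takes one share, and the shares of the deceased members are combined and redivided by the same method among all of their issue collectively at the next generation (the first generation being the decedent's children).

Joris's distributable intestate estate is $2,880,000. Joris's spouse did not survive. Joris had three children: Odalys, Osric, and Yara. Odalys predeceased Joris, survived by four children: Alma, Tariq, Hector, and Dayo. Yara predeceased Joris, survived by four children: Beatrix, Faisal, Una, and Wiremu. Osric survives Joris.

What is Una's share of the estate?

Una receives $240,000.

The entire $2,880,000 passes to the descendants.
That amount ($2,880,000) is divided at the children's generation into 3 shares of $960,000. Osric takes $960,000. The 2 shares of the deceased (Odalys and Yara) are combined into a pool of $1,920,000.
That pool ($1,920,000) is divided at the grandchildren's generation equally among Alma, Tariq, Hector, Dayo, Beatrix, Faisal, Una, and Wiremu: $240,000 each.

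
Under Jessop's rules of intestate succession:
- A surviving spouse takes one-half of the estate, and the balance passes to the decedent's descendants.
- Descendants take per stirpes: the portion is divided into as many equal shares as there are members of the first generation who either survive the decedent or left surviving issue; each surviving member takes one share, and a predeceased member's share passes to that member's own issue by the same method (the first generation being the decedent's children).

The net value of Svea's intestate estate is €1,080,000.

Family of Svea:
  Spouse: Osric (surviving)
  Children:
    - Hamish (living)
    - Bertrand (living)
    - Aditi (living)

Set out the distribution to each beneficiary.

Osric takes one-half of €1,080,000 = €540,000. The remaining €540,000 passes to the descendants.
The descendants' portion (€540,000) is divided into 3 shares of €180,000: Hamish, Bertrand, and Aditi each take €180,000.

Osric: €540,000; Hamish: €180,000; Bertrand: €180,000; Aditi: €180,000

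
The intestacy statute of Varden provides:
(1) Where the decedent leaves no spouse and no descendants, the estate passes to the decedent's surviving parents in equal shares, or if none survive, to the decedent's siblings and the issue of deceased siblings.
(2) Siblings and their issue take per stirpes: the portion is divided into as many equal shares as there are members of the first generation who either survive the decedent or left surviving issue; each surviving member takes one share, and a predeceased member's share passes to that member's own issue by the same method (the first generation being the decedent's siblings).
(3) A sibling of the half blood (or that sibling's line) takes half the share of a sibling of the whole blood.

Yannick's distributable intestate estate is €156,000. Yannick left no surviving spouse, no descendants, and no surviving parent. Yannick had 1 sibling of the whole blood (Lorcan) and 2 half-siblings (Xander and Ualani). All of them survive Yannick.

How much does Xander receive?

The entire €156,000 passes to the siblings and their issue.
Counting each half-blood sibling's line as half a unit, there are 2 units in €156,000, so one unit is €78,000. Whole-blood lines (Lorcan) take €78,000 each; half-blood lines (Xander and Ualani) take €39,000 each.

Xander receives €39,000.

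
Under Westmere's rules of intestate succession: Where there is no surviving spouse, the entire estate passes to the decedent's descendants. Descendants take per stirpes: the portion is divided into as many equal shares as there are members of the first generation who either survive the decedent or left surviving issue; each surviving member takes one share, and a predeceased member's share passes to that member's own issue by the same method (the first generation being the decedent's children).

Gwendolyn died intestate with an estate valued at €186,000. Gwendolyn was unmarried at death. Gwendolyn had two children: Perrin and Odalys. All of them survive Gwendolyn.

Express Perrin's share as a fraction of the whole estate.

Perrin receives 1/2 of the estate.

The entire €186,000 passes to the descendants.
That amount (€186,000) is divided into 2 shares of €93,000: Perrin and Odalys each take €93,000.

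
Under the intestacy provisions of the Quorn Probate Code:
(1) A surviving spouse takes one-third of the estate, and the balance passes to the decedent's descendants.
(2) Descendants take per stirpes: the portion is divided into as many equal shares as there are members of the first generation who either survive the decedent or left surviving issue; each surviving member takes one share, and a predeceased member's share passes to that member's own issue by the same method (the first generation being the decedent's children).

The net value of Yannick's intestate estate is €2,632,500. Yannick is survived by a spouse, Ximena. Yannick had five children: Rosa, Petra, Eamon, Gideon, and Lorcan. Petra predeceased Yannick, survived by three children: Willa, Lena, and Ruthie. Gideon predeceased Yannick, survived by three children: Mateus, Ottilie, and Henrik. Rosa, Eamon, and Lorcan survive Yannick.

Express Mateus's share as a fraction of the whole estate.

Mateus receives 2/45 of the estate.

Ximena takes one-third of €2,632,500 = €877,500. The remaining €1,755,000 passes to the descendants.
The descendants' portion (€1,755,000) is divided into 5 shares of €351,000: Rosa, Eamon, and Lorcan each take €351,000; Petra's €351,000 share passes to Petra's issue; Gideon's €351,000 share passes to Gideon's issue.
Petra's share (€351,000) is divided into 3 shares of €117,000: Willa, Lena, and Ruthie each take €117,000.
Gideon's share (€351,000) is divided into 3 shares of €117,000: Mateus, Ottilie, and Henrik each take €117,000.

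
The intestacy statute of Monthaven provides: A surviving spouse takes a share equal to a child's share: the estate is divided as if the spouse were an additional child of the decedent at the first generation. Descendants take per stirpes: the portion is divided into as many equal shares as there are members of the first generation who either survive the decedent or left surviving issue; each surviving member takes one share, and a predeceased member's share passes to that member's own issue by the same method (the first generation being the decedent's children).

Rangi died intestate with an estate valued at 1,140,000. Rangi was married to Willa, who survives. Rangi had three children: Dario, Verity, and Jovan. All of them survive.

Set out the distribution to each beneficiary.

The spouse counts as an additional share at the children's level, so there are 4 primary shares of 285,000. Willa takes one such share (285,000).
The children's combined portion (855,000) is divided into 3 shares of 285,000: Dario, Verity, and Jovan each take 285,000.

Willa: 285,000; Dario: 285,000; Verity: 285,000; Jovan: 285,000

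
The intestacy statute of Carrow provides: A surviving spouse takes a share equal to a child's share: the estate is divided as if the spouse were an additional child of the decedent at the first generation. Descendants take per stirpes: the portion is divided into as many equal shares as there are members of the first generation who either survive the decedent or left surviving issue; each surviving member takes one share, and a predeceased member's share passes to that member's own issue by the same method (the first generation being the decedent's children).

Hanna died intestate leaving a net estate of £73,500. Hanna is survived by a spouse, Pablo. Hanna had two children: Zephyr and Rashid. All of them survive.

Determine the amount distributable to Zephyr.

The spouse counts as an additional share at the children's level, so there are 3 primary shares of £24,500. Pablo takes one such share (£24,500).
The children's combined portion (£49,000) is divided into 2 shares of £24,500: Zephyr and Rashid each take £24,500.

Zephyr receives £24,500.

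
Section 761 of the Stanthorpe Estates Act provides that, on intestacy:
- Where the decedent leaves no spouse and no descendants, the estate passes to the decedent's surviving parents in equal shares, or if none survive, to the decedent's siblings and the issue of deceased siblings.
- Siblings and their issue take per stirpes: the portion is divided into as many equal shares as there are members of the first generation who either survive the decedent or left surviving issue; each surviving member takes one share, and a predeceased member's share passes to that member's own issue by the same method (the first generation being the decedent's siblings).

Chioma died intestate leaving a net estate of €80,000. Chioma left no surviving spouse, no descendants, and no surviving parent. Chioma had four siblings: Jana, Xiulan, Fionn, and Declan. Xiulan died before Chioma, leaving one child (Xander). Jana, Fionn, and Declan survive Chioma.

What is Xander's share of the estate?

The entire €80,000 passes to the siblings and their issue.
That amount (€80,000) is divided into 4 shares of €20,000: Jana, Fionn, and Declan each take €20,000; Xiulan's €20,000 share passes to Xiulan's issue.
Xiulan's share (€20,000) passes entirely to Xander.

Xander receives €20,000.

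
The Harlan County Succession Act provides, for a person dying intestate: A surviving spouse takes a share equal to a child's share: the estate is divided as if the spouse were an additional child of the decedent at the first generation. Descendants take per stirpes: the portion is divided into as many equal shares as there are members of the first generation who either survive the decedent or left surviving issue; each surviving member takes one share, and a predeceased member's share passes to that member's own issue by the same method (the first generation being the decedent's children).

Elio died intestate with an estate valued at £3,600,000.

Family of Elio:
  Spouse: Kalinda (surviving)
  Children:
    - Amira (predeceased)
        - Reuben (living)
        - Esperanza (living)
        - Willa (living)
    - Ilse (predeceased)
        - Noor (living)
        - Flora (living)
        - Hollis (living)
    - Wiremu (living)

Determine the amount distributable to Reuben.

The spouse counts as an additional share at the children's level, so there are 4 primary shares of £900,000. Kalinda takes one such share (£900,000).
The children's combined portion (£2,700,000) is divided into 3 shares of £900,000: Wiremu takes £900,000; Amira's £900,000 share passes to Amira's issue; Ilse's £900,000 share passes to Ilse's issue.
Amira's share (£900,000) is divided into 3 shares of £300,000: Reuben, Esperanza, and Willa each take £300,000.
Ilse's share (£900,000) is divided into 3 shares of £300,000: Noor, Flora, and Hollis each take £300,000.

Reuben receives £300,000.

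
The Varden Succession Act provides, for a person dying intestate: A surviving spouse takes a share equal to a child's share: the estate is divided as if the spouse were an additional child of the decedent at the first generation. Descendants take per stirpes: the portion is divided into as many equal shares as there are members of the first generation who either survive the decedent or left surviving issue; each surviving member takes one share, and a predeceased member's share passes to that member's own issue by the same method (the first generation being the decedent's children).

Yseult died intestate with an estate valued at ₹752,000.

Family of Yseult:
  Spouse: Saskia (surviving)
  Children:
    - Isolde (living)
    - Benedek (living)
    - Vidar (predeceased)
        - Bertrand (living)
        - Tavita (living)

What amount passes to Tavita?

Tavita receives ₹94,000.

The spouse counts as an additional share at the children's level, so there are 4 primary shares of ₹188,000. Saskia takes one such share (₹188,000).
The children's combined portion (₹564,000) is divided into 3 shares of ₹188,000: Isolde and Benedek each take ₹188,000; Vidar's ₹188,000 share passes to Vidar's issue.
Vidar's share (₹188,000) is divided into 2 shares of ₹94,000: Bertrand and Tavita each take ₹94,000.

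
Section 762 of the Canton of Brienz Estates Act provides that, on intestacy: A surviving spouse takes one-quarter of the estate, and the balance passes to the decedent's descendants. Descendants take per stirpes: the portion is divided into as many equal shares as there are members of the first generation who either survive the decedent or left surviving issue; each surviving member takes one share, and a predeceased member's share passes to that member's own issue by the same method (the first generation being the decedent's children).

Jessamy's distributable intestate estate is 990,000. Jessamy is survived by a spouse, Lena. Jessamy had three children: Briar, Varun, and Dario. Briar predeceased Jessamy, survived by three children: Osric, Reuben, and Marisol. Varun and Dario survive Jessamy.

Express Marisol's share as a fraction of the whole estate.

Lena takes one-quarter of 990,000 = 247,500. The remaining 742,500 passes to the descendants.
The descendants' portion (742,500) is divided into 3 shares of 247,500: Varun and Dario each take 247,500; Briar's 247,500 share passes to Briar's issue.
Briar's share (247,500) is divided into 3 shares of 82,500: Osric, Reuben, and Marisol each take 82,500.

Marisol receives 1/12 of the estate.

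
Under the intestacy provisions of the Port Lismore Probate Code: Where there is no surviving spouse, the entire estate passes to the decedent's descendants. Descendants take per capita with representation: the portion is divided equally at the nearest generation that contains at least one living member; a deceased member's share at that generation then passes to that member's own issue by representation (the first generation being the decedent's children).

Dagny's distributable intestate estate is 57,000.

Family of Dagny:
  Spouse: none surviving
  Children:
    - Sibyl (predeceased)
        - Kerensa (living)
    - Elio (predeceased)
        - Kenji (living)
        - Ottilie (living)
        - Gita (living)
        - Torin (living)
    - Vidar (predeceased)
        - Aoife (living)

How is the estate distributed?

Kerensa: 9,500; Kenji: 9,500; Ottilie: 9,500; Gita: 9,500; Torin: 9,500; Aoife: 9,500

The entire 57,000 passes to the descendants.
No child survives, so the initial division is made at the grandchildren's generation.
That amount (57,000) is divided into 6 shares of 9,500: Kerensa, Kenji, Ottilie, Gita, Torin, and Aoife each take 9,500.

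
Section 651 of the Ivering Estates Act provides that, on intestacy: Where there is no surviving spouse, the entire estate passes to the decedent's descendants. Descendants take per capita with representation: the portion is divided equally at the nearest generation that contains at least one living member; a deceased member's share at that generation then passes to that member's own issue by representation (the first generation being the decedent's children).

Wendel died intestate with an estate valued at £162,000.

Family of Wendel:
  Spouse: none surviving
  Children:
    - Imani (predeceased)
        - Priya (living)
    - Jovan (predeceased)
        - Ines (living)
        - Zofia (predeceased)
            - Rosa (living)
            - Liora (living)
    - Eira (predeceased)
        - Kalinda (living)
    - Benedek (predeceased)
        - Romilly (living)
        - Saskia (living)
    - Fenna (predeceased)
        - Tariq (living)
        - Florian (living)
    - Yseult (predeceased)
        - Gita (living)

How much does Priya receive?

The entire £162,000 passes to the descendants.
No child survives, so the initial division is made at the grandchildren's generation.
That amount (£162,000) is divided into 9 shares of £18,000: Priya, Ines, Kalinda, Romilly, Saskia, Tariq, Florian, and Gita each take £18,000; Zofia's £18,000 share passes to Zofia's issue.
Zofia's share (£18,000) is divided into 2 shares of £9,000: Rosa and Liora each take £9,000.

Priya receives £18,000.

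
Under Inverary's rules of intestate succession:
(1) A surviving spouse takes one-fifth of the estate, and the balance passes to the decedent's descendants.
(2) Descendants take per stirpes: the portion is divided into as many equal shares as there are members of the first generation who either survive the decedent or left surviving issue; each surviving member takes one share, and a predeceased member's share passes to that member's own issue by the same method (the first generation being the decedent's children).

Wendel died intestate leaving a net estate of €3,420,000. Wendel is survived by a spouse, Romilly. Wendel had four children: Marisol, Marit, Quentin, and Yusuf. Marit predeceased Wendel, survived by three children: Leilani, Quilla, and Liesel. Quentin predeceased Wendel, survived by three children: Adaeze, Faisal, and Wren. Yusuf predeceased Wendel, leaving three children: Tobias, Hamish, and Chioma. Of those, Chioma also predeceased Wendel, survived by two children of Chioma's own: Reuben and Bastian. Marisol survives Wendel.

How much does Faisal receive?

Faisal receives €228,000.

Romilly takes one-fifth of €3,420,000 = €684,000. The remaining €2,736,000 passes to the descendants.
The descendants' portion (€2,736,000) is divided into 4 shares of €684,000: Marisol takes €684,000; Marit's €684,000 share passes to Marit's issue; Quentin's €684,000 share passes to Quentin's issue; Yusuf's €684,000 share passes to Yusuf's issue.
Marit's share (€684,000) is divided into 3 shares of €228,000: Leilani, Quilla, and Liesel each take €228,000.
Quentin's share (€684,000) is divided into 3 shares of €228,000: Adaeze, Faisal, and Wren each take €228,000.
Yusuf's share (€684,000) is divided into 3 shares of €228,000: Tobias and Hamish each take €228,000; Chioma's €228,000 share passes to Chioma's issue.
Chioma's share (€228,000) is divided into 2 shares of €114,000: Reuben and Bastian each take €114,000.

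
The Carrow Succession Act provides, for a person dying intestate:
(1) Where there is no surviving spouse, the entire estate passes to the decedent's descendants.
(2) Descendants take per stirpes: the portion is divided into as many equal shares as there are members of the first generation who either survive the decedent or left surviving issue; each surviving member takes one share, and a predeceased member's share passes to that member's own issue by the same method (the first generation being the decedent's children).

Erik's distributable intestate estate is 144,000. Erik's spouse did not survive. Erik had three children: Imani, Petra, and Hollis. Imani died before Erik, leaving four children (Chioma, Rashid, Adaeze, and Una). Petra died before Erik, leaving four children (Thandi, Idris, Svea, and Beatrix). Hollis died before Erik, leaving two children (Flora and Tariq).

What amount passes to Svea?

Svea receives 12,000.

The entire 144,000 passes to the descendants.
That amount (144,000) is divided into 3 shares of 48,000: Imani's 48,000 share passes to Imani's issue; Petra's 48,000 share passes to Petra's issue; Hollis's 48,000 share passes to Hollis's issue.
Imani's share (48,000) is divided into 4 shares of 12,000: Chioma, Rashid, Adaeze, and Una each take 12,000.
Petra's share (48,000) is divided into 4 shares of 12,000: Thandi, Idris, Svea, and Beatrix each take 12,000.
Hollis's share (48,000) is divided into 2 shares of 24,000: Flora and Tariq each take 24,000.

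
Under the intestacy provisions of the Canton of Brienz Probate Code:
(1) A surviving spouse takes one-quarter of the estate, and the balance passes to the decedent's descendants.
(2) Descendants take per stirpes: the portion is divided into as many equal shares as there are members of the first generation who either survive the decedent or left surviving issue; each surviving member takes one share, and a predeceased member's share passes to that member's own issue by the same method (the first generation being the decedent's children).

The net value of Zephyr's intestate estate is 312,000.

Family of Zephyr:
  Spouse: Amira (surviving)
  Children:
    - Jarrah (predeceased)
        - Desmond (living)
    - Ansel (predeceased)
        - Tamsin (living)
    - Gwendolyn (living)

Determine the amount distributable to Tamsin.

Tamsin receives 78,000.

Amira takes one-quarter of 312,000 = 78,000. The remaining 234,000 passes to the descendants.
The descendants' portion (234,000) is divided into 3 shares of 78,000: Gwendolyn takes 78,000; Jarrah's 78,000 share passes to Jarrah's issue; Ansel's 78,000 share passes to Ansel's issue.
Jarrah's share (78,000) passes entirely to Desmond.
Ansel's share (78,000) passes entirely to Tamsin.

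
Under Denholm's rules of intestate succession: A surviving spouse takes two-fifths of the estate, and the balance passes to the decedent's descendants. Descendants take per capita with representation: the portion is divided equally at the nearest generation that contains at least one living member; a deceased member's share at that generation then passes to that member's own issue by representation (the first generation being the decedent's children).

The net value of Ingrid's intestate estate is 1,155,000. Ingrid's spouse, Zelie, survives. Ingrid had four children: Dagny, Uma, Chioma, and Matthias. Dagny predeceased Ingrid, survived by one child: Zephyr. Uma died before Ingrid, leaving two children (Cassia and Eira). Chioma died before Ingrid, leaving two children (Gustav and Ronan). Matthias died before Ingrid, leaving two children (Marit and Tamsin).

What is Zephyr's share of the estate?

Zephyr receives 99,000.

Zelie takes two-fifths of 1,155,000 = 462,000. The remaining 693,000 passes to the descendants.
No child survives, so the initial division is made at the grandchildren's generation.
The descendants' portion (693,000) is divided into 7 shares of 99,000: Zephyr, Cassia, Eira, Gustav, Ronan, Marit, and Tamsin each take 99,000.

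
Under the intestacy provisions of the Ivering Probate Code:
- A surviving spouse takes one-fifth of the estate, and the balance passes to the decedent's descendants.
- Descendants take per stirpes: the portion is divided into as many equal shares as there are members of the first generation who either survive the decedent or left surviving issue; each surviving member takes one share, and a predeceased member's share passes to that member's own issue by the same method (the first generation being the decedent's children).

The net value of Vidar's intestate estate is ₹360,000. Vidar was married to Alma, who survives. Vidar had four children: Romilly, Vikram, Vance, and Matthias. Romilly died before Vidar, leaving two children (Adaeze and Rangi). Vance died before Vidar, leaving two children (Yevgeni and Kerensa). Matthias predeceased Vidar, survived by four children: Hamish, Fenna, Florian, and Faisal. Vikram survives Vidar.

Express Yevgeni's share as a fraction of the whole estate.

Alma takes one-fifth of ₹360,000 = ₹72,000. The remaining ₹288,000 passes to the descendants.
The descendants' portion (₹288,000) is divided into 4 shares of ₹72,000: Vikram takes ₹72,000; Romilly's ₹72,000 share passes to Romilly's issue; Vance's ₹72,000 share passes to Vance's issue; Matthias's ₹72,000 share passes to Matthias's issue.
Romilly's share (₹72,000) is divided into 2 shares of ₹36,000: Adaeze and Rangi each take ₹36,000.
Vance's share (₹72,000) is divided into 2 shares of ₹36,000: Yevgeni and Kerensa each take ₹36,000.
Matthias's share (₹72,000) is divided into 4 shares of ₹18,000: Hamish, Fenna, Florian, and Faisal each take ₹18,000.

Yevgeni receives 1/10 of the estate.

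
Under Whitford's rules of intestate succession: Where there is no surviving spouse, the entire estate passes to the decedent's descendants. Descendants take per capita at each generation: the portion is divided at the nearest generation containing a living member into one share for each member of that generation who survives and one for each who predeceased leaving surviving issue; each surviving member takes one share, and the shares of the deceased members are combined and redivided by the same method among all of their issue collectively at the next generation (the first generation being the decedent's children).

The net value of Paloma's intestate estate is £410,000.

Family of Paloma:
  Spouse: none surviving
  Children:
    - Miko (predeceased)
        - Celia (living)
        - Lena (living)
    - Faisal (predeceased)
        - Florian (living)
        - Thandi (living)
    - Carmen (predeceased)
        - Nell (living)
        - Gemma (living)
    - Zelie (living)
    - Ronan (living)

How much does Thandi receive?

Thandi receives £41,000.

The entire £410,000 passes to the descendants.
That amount (£410,000) is divided at the children's generation into 5 shares of £82,000. Zelie and Ronan each take £82,000. The 3 shares of the deceased (Miko, Faisal, and Carmen) are combined into a pool of £246,000.
That pool (£246,000) is divided at the grandchildren's generation equally among Celia, Lena, Florian, Thandi, Nell, and Gemma: £41,000 each.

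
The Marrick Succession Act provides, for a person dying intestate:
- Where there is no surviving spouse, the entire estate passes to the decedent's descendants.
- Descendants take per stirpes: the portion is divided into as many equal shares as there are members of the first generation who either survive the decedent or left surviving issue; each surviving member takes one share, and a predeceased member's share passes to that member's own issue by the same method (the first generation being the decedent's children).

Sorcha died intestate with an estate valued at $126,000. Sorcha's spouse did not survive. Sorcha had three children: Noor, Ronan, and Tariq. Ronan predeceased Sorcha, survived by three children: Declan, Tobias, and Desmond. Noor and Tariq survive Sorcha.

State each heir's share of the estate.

The entire $126,000 passes to the descendants.
That amount ($126,000) is divided into 3 shares of $42,000: Noor and Tariq each take $42,000; Ronan's $42,000 share passes to Ronan's issue.
Ronan's share ($42,000) is divided into 3 shares of $14,000: Declan, Tobias, and Desmond each take $14,000.

Noor: $42,000; Declan: $14,000; Tobias: $14,000; Desmond: $14,000; Tariq: $42,000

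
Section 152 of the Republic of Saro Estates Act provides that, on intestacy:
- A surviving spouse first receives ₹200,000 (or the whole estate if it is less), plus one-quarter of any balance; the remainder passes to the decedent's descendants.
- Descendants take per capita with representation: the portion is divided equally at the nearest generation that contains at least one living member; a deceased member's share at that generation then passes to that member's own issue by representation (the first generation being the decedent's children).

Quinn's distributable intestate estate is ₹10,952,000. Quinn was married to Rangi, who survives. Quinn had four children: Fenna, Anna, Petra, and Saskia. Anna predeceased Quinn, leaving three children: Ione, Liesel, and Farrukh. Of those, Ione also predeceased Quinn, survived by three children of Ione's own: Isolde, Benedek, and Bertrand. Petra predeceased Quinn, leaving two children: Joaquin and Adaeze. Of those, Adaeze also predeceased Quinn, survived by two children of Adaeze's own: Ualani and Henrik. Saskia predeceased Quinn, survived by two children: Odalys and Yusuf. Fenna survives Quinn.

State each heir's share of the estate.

Rangi: ₹2,888,000; Fenna: ₹2,016,000; Isolde: ₹224,000; Benedek: ₹224,000; Bertrand: ₹224,000; Liesel: ₹672,000; Farrukh: ₹672,000; Joaquin: ₹1,008,000; Ualani: ₹504,000; Henrik: ₹504,000; Odalys: ₹1,008,000; Yusuf: ₹1,008,000

Rangi first takes ₹200,000, leaving a balance of ₹10,752,000. Rangi then takes one-quarter of the balance (₹2,688,000), for a total of ₹2,888,000. The remaining ₹8,064,000 passes to the descendants.
The descendants' portion (₹8,064,000) is divided into 4 shares of ₹2,016,000: Fenna takes ₹2,016,000; Anna's ₹2,016,000 share passes to Anna's issue; Petra's ₹2,016,000 share passes to Petra's issue; Saskia's ₹2,016,000 share passes to Saskia's issue.
Anna's share (₹2,016,000) is divided into 3 shares of ₹672,000: Liesel and Farrukh each take ₹672,000; Ione's ₹672,000 share passes to Ione's issue.
Ione's share (₹672,000) is divided into 3 shares of ₹224,000: Isolde, Benedek, and Bertrand each take ₹224,000.
Petra's share (₹2,016,000) is divided into 2 shares of ₹1,008,000: Joaquin takes ₹1,008,000; Adaeze's ₹1,008,000 share passes to Adaeze's issue.
Adaeze's share (₹1,008,000) is divided into 2 shares of ₹504,000: Ualani and Henrik each take ₹504,000.
Saskia's share (₹2,016,000) is divided into 2 shares of ₹1,008,000: Odalys and Yusuf each take ₹1,008,000.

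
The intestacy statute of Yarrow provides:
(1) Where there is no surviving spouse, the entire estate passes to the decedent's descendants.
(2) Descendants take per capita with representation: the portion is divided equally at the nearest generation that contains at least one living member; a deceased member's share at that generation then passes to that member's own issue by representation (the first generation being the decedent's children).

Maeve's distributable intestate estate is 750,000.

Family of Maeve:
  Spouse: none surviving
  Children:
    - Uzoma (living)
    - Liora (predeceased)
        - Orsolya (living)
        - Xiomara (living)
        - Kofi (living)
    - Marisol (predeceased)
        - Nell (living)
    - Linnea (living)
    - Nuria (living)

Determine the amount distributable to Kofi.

Kofi receives 50,000.

The entire 750,000 passes to the descendants.
That amount (750,000) is divided into 5 shares of 150,000: Uzoma, Linnea, and Nuria each take 150,000; Liora's 150,000 share passes to Liora's issue; Marisol's 150,000 share passes to Marisol's issue.
Liora's share (150,000) is divided into 3 shares of 50,000: Orsolya, Xiomara, and Kofi each take 50,000.
Marisol's share (150,000) passes entirely to Nell.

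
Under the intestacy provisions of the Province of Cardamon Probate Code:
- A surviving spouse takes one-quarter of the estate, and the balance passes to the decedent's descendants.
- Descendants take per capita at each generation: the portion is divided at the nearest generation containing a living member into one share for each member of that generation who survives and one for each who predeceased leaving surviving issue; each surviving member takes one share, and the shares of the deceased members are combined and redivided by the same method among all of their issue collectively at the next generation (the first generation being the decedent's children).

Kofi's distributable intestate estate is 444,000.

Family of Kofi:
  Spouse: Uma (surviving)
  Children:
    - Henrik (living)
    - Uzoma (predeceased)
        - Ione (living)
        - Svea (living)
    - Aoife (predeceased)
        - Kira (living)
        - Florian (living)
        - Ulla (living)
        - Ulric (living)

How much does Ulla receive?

Uma takes one-quarter of 444,000 = 111,000. The remaining 333,000 passes to the descendants.
The descendants' portion (333,000) is divided at the children's generation into 3 shares of 111,000. Henrik takes 111,000. The 2 shares of the deceased (Uzoma and Aoife) are combined into a pool of 222,000.
That pool (222,000) is divided at the grandchildren's generation equally among Ione, Svea, Kira, Florian, Ulla, and Ulric: 37,000 each.

Ulla receives 37,000.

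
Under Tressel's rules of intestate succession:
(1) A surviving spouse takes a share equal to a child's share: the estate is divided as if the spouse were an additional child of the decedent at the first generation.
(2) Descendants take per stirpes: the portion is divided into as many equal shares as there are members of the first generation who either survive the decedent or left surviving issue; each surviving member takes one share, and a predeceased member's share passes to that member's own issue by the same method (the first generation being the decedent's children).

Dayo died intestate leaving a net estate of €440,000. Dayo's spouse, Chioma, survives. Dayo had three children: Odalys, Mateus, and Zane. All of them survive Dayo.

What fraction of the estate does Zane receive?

Zane receives 1/4 of the estate.

The spouse counts as an additional share at the children's level, so there are 4 primary shares of €110,000. Chioma takes one such share (€110,000).
The children's combined portion (€330,000) is divided into 3 shares of €110,000: Odalys, Mateus, and Zane each take €110,000.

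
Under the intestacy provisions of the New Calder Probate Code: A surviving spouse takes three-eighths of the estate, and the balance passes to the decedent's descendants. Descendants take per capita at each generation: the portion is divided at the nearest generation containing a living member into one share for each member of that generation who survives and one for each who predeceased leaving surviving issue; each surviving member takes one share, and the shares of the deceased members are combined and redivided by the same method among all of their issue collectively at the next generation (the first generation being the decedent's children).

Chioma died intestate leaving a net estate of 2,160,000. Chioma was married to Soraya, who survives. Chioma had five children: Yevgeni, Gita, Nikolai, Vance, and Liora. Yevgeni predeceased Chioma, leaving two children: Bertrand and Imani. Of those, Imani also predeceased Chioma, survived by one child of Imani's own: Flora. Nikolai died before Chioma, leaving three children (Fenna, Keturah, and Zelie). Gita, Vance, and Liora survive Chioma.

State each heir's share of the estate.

Soraya takes three-eighths of 2,160,000 = 810,000. The remaining 1,350,000 passes to the descendants.
The descendants' portion (1,350,000) is divided at the children's generation into 5 shares of 270,000. Gita, Vance, and Liora each take 270,000. The 2 shares of the deceased (Yevgeni and Nikolai) are combined into a pool of 540,000.
That pool (540,000) is divided at the grandchildren's generation into 5 shares of 108,000. Bertrand, Fenna, Keturah, and Zelie each take 108,000. The remaining share for the deceased Imani (108,000) is carried to the next generation.
That pool (108,000) passes entirely to Flora, the sole taker at the great-grandchildren's generation.

Soraya: 810,000; Bertrand: 108,000; Flora: 108,000; Gita: 270,000; Fenna: 108,000; Keturah: 108,000; Zelie: 108,000; Vance: 270,000; Liora: 270,000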